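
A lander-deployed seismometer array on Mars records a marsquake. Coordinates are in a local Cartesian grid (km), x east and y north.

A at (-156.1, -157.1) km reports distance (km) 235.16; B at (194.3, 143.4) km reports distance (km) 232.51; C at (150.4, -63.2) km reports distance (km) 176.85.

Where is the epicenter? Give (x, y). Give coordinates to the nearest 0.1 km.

Circle about each station: (x + 156.1)² + (y + 157.1)² = 235.16²; (x − 194.3)² + (y − 143.4)² = 232.51²; (x − 150.4)² + (y + 63.2)² = 176.85².
Subtracting the A equation from the B and C equations removes the quadratic terms:
700.8 x + 601.0 y = 10507.76
613.0 x + 187.8 y = 1591.08
Solving the 2×2 system: x ≈ -4.3, y ≈ 22.5 km.

(-4.3, 22.5)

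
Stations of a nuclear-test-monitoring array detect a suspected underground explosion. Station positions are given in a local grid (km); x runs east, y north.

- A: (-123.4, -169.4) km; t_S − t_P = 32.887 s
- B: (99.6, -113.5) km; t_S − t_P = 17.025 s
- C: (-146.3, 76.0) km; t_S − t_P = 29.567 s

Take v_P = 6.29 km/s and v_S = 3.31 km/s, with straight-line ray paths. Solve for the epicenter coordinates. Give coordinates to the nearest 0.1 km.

x ≈ 41.7 km, y ≈ -9.6 km

Distance from S−P lag: d = Δt · v_P v_S / (v_P − v_S) = Δt · (6.29·3.31)/(6.29−3.31) ≈ 6.9865·Δt.
So d_A = 229.77, d_B = 118.95, d_C = 206.57 km.
Circle about each station: (x + 123.4)² + (y + 169.4)² = 229.77²; (x − 99.6)² + (y + 113.5)² = 118.95²; (x + 146.3)² + (y − 76.0)² = 206.57².
Subtracting the A equation from the B and C equations removes the quadratic terms:
446.0 x + 111.8 y = 17523.64
-45.8 x + 490.8 y = -6621.14
Solving the 2×2 system: x ≈ 41.7, y ≈ -9.6 km.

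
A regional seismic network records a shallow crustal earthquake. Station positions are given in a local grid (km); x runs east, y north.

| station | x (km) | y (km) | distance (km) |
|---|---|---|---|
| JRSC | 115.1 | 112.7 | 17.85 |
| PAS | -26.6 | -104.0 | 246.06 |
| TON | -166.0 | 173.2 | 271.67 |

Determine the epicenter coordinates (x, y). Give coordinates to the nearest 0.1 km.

(97.8, 108.3)

Circle about each station: (x − 115.1)² + (y − 112.7)² = 17.85²; (x + 26.6)² + (y + 104.0)² = 246.06²; (x + 166.0)² + (y − 173.2)² = 271.67².
Subtracting the JRSC equation from the PAS and TON equations removes the quadratic terms:
-283.4 x − 433.4 y = -74652.64
-562.2 x + 121.0 y = -41881.03
Solving the 2×2 system: x ≈ 97.8, y ≈ 108.3 km.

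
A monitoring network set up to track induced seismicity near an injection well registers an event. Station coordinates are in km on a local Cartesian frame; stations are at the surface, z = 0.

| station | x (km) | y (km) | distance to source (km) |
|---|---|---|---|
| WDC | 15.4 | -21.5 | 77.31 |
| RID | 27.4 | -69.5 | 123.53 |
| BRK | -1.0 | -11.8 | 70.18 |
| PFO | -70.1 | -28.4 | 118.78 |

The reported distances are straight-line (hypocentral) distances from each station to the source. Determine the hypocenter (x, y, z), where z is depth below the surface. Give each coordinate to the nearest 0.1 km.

Each station gives a sphere (x−x_i)² + (y−y_i)² + z² = d_i² (stations at z=0).
Subtracting the WDC sphere from RID and BRK: z² cancels, leaving linear equations in x and y:
24.0 x − 96.0 y = -4401.22
-32.8 x + 19.4 y = 492.43
Solving: x ≈ 14.203, y ≈ 49.397 km (keep extra digits for the depth step; rounded: 14.2, 49.4).
Then from the WDC sphere: z² = 77.31² − (x − 15.4)² − (y + 21.5)² with x = 14.203, y = 49.397, so z ≈ 30.806 ≈ 30.8 km.

x ≈ 14.2 km, y ≈ 49.4 km, depth ≈ 30.8 km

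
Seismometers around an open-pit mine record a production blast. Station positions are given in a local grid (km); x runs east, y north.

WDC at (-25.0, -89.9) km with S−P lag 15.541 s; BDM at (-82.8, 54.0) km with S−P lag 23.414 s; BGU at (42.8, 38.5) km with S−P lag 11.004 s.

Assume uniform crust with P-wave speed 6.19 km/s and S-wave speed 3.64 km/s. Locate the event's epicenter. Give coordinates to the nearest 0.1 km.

x ≈ 102.3 km, y ≈ -38.4 km

Distance from S−P lag: d = Δt · v_P v_S / (v_P − v_S) = Δt · (6.19·3.64)/(6.19−3.64) ≈ 8.8359·Δt.
So d_WDC = 137.32, d_BDM = 206.88, d_BGU = 97.23 km.
Circle about each station: (x + 25.0)² + (y + 89.9)² = 137.32²; (x + 82.8)² + (y − 54.0)² = 206.88²; (x − 42.8)² + (y − 38.5)² = 97.23².
Subtracting the WDC equation from the BDM and BGU equations removes the quadratic terms:
-115.6 x + 287.8 y = -22877.72
135.6 x + 256.8 y = 4010.19
Solving the 2×2 system: x ≈ 102.3, y ≈ -38.4 km.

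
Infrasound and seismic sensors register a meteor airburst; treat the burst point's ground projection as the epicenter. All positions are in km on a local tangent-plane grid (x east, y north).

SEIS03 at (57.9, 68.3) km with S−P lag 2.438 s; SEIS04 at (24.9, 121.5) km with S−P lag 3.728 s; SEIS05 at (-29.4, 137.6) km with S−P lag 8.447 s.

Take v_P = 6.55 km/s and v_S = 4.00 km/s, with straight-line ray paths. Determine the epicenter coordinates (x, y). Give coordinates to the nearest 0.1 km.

Distance from S−P lag: d = Δt · v_P v_S / (v_P − v_S) = Δt · (6.55·4.00)/(6.55−4.00) ≈ 10.2745·Δt.
So d_SEIS03 = 25.05, d_SEIS04 = 38.30, d_SEIS05 = 86.79 km.
Circle about each station: (x − 57.9)² + (y − 68.3)² = 25.05²; (x − 24.9)² + (y − 121.5)² = 38.30²; (x + 29.4)² + (y − 137.6)² = 86.79².
Subtracting the SEIS03 equation from the SEIS04 and SEIS05 equations removes the quadratic terms:
-66.0 x + 106.4 y = 6525.57
-174.6 x + 138.6 y = 4875.82
Solving the 2×2 system: x ≈ 40.9, y ≈ 86.7 km.

40.9 km east, 86.7 km north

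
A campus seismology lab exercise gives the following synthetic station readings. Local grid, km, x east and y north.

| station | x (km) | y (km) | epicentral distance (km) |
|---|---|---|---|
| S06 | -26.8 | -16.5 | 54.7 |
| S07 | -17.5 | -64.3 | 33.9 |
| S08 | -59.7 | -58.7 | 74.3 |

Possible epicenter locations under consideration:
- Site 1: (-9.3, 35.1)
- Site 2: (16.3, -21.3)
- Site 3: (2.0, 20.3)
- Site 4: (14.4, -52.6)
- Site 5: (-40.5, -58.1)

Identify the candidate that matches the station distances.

For each candidate, compare |candidate − station| to the reported distance:
Site 1: residuals S06 0.2, S07 65.8, S08 32.2 → max 65.8 km
Site 2: residuals S06 11.3, S07 20.8, S08 10.4 → max 20.8 km
Site 3: residuals S06 8.0, S07 52.9, S08 25.9 → max 52.9 km
Site 4: residuals S06 0.1, S07 0.1, S08 0.1 → max 0.1 km
Site 5: residuals S06 10.9, S07 10.1, S08 55.1 → max 55.1 km
Only Site 4 has all residuals ≈ 0.

Site 4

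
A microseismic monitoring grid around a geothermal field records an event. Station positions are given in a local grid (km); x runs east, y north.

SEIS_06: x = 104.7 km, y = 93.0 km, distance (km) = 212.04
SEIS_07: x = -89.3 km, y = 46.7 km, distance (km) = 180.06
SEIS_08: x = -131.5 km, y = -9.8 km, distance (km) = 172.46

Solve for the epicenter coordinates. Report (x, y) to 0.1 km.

(15.8, -99.5)

Circle about each station: (x − 104.7)² + (y − 93.0)² = 212.04²; (x + 89.3)² + (y − 46.7)² = 180.06²; (x + 131.5)² + (y + 9.8)² = 172.46².
Subtracting the SEIS_06 equation from the SEIS_07 and SEIS_08 equations removes the quadratic terms:
-388.0 x − 92.6 y = 3083.65
-472.4 x − 205.6 y = 12995.71
Solving the 2×2 system: x ≈ 15.8, y ≈ -99.5 km.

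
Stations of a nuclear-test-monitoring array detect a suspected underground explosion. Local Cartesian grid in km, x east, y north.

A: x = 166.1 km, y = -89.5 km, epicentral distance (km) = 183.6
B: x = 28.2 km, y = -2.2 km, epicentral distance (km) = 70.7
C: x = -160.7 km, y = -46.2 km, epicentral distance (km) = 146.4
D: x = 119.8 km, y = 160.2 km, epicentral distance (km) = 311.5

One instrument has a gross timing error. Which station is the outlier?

Solve using three stations at a time. Using A, B, C (subtract circle equations pairwise → linear system) gives (x, y) ≈ (-14.8, -58.3).
Distances from that point to each station vs reported:
  A: calculated 183.6 vs reported 183.6 → residual 0.0 km
  B: calculated 70.7 vs reported 70.7 → residual 0.0 km
  C: calculated 146.4 vs reported 146.4 → residual 0.0 km
  D: calculated 256.6 vs reported 311.5 → residual 54.9 km
A, B, C are mutually consistent (residuals ≈ 0); D is off by 54.9 km.

D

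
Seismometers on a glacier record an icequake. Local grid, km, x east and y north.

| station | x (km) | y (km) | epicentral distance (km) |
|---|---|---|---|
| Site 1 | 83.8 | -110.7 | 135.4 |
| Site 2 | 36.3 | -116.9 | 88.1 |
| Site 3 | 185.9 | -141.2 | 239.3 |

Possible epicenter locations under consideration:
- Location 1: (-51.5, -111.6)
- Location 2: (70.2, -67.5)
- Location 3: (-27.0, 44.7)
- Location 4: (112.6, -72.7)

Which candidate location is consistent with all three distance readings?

Location 1

For each candidate, compare |candidate − station| to the reported distance:
Location 1: residuals Site 1 0.1, Site 2 0.1, Site 3 0.1 → max 0.1 km
Location 2: residuals Site 1 90.1, Site 2 28.2, Site 3 102.1 → max 102.1 km
Location 3: residuals Site 1 55.5, Site 2 85.5, Site 3 43.3 → max 85.5 km
Location 4: residuals Site 1 87.7, Site 2 0.1, Site 3 139.0 → max 139.0 km
Only Location 1 has all residuals ≈ 0.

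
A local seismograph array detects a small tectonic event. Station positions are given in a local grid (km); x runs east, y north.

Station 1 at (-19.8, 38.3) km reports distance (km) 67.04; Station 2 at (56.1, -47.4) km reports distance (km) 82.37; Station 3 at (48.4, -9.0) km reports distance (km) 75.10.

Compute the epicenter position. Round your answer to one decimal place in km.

Circle about each station: (x + 19.8)² + (y − 38.3)² = 67.04²; (x − 56.1)² + (y + 47.4)² = 82.37²; (x − 48.4)² + (y + 9.0)² = 75.10².
Subtracting pairs of circle equations eliminates x²+y² and gives linear equations (the radical axes):
151.8 x − 171.4 y = 1244.58
136.4 x − 94.6 y = -581.02
Solving the 2×2 system: x ≈ -24.1, y ≈ -28.6 km.
Check against Station 1 (with the unrounded x, y): √((x + 19.8)²+(y − 38.3)²) = 67.04 ≈ 67.04 km. ✓

-24.1 km east, -28.6 km north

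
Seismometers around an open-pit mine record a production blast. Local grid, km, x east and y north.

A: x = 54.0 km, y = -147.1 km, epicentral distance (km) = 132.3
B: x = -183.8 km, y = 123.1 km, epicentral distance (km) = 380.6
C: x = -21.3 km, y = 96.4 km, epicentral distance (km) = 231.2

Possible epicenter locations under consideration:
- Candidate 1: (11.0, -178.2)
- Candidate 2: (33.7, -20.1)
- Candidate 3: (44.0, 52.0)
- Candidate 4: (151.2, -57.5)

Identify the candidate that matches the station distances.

For each candidate, compare |candidate − station| to the reported distance:
Candidate 1: residuals A 79.2, B 21.8, C 45.3 → max 79.2 km
Candidate 2: residuals A 3.7, B 120.2, C 102.4 → max 120.2 km
Candidate 3: residuals A 67.1, B 142.0, C 152.2 → max 152.2 km
Candidate 4: residuals A 0.1, B 0.0, C 0.0 → max 0.1 km
Only Candidate 4 has all residuals ≈ 0.

Candidate 4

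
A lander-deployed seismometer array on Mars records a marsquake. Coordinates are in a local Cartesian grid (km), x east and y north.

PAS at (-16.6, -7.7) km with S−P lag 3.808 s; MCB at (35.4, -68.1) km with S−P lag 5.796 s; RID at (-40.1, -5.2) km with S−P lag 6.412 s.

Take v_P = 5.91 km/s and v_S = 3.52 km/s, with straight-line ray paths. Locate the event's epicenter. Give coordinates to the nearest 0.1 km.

x ≈ 12.8 km, y ≈ -23.0 km

Distance from S−P lag: d = Δt · v_P v_S / (v_P − v_S) = Δt · (5.91·3.52)/(5.91−3.52) ≈ 8.7043·Δt.
So d_PAS = 33.15, d_MCB = 50.45, d_RID = 55.81 km.
Circle about each station: (x + 16.6)² + (y + 7.7)² = 33.15²; (x − 35.4)² + (y + 68.1)² = 50.45²; (x + 40.1)² + (y + 5.2)² = 55.81².
Subtracting pairs of circle equations eliminates x²+y² and gives linear equations (the radical axes):
104.0 x − 120.8 y = 4109.64
-47.0 x + 5.0 y = -715.63
Solving the 2×2 system: x ≈ 12.8, y ≈ -23.0 km.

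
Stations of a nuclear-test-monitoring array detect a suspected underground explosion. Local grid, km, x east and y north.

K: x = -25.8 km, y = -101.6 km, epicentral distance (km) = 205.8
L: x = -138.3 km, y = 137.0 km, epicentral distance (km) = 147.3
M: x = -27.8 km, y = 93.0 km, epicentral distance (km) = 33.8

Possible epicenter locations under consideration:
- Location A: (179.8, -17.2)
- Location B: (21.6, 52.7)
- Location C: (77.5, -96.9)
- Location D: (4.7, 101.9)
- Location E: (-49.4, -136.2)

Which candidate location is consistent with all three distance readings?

Location D

For each candidate, compare |candidate − station| to the reported distance:
Location A: residuals K 16.4, L 206.2, M 201.2 → max 206.2 km
Location B: residuals K 44.4, L 33.5, M 30.0 → max 44.4 km
Location C: residuals K 102.4, L 170.9, M 183.3 → max 183.3 km
Location D: residuals K 0.0, L 0.1, M 0.1 → max 0.1 km
Location E: residuals K 163.9, L 140.0, M 196.4 → max 196.4 km
Only Location D has all residuals ≈ 0.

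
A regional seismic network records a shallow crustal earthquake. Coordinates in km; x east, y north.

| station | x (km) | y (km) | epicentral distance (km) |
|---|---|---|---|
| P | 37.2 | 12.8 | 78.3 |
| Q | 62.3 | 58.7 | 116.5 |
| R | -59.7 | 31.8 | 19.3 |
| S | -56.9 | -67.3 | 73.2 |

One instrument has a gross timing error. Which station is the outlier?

R

Solve using three stations at a time. Using P, Q, S (subtract circle equations pairwise → linear system) gives (x, y) ≈ (-40.7, 4.1).
Distances from that point to each station vs reported:
  P: calculated 78.4 vs reported 78.3 → residual 0.1 km
  Q: calculated 116.5 vs reported 116.5 → residual 0.0 km
  R: calculated 33.6 vs reported 19.3 → residual 14.3 km
  S: calculated 73.3 vs reported 73.2 → residual 0.1 km
P, Q, S are mutually consistent (residuals ≈ 0); R is off by 14.3 km.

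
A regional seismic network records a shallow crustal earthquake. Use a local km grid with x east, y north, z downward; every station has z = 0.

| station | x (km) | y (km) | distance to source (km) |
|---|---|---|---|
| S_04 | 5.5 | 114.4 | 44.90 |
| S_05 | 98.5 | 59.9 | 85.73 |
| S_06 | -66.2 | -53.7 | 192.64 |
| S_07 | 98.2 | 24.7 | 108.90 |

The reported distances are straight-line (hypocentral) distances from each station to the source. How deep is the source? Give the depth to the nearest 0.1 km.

33.1 km

Each station gives a sphere (x−x_i)² + (y−y_i)² + z² = d_i² (stations at z=0).
Subtracting the S_04 sphere from S_05 and S_06: z² cancels, leaving linear equations in x and y:
186.0 x − 109.0 y = -5160.97
-143.4 x − 336.2 y = -40945.64
Solving: x ≈ 34.900, y ≈ 106.903 km (keep extra digits for the depth step; rounded: 34.9, 106.9).
Then from the S_04 sphere: z² = 44.90² − (x − 5.5)² − (y − 114.4)² with x = 34.900, y = 106.903, so z ≈ 33.098 ≈ 33.1 km.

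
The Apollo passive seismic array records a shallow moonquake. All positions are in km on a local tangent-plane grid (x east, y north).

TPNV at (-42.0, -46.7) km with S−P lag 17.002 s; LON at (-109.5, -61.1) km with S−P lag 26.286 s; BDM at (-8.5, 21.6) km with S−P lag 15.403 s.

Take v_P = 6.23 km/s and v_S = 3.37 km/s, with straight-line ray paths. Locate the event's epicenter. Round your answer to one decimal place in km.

(82.8, -45.1)

Distance from S−P lag: d = Δt · v_P v_S / (v_P − v_S) = Δt · (6.23·3.37)/(6.23−3.37) ≈ 7.3409·Δt.
So d_TPNV = 124.81, d_LON = 192.96, d_BDM = 113.07 km.
Circle about each station: (x + 42.0)² + (y + 46.7)² = 124.81²; (x + 109.5)² + (y + 61.1)² = 192.96²; (x + 8.5)² + (y − 21.6)² = 113.07².
Subtracting the TPNV equation from the LON and BDM equations removes the quadratic terms:
-135.0 x − 28.8 y = -9877.46
67.0 x + 136.6 y = -613.37
Solving the 2×2 system: x ≈ 82.8, y ≈ -45.1 km.
Check against TPNV (with the unrounded x, y): √((x + 42.0)²+(y + 46.7)²) = 124.80 ≈ 124.81 km. ✓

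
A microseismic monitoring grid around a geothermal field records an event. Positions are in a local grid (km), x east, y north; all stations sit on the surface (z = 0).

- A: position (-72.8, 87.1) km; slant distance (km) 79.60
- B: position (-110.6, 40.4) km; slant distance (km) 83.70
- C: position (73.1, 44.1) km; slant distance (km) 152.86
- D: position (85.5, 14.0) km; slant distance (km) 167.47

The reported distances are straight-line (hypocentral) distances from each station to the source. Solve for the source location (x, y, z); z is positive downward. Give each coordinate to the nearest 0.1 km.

Each station gives a sphere (x−x_i)² + (y−y_i)² + z² = d_i² (stations at z=0).
Subtracting the A sphere from B and C: z² cancels, leaving linear equations in x and y:
-75.6 x − 93.4 y = 308.74
291.8 x − 86.0 y = -22627.85
Solving: x ≈ -63.396, y ≈ 48.009 km (keep extra digits for the depth step; rounded: -63.4, 48.0).
Then from the A sphere: z² = 79.60² − (x + 72.8)² − (y − 87.1)² with x = -63.396, y = 48.009, so z ≈ 68.699 ≈ 68.7 km.

(-63.4, 48.0, 68.7)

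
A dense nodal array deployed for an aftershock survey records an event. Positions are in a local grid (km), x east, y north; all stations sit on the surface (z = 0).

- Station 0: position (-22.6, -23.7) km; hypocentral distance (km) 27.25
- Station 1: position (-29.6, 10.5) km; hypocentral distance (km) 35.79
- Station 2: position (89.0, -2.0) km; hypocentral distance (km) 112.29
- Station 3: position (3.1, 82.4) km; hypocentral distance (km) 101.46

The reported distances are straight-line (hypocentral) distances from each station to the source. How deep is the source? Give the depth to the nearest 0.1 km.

Each station gives a sphere (x−x_i)² + (y−y_i)² + z² = d_i² (stations at z=0).
Subtracting the Station 0 sphere from Station 1 and Station 2: z² cancels, leaving linear equations in x and y:
-14.0 x + 68.4 y = -624.40
223.2 x + 43.4 y = -5013.93
Solving: x ≈ -19.897, y ≈ -13.201 km (keep extra digits for the depth step; rounded: -19.9, -13.2).
Then from the Station 0 sphere: z² = 27.25² − (x + 22.6)² − (y + 23.7)² with x = -19.897, y = -13.201, so z ≈ 25.001 ≈ 25.0 km.

depth ≈ 25.0 km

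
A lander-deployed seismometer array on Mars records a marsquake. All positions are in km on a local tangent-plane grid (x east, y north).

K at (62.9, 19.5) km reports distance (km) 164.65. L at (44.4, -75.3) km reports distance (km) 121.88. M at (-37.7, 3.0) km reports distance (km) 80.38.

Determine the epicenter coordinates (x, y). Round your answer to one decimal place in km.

-77.2 km east, -67.0 km north

Circle about each station: (x − 62.9)² + (y − 19.5)² = 164.65²; (x − 44.4)² + (y + 75.3)² = 121.88²; (x + 37.7)² + (y − 3.0)² = 80.38².
Subtracting the K equation from the L and M equations removes the quadratic terms:
-37.0 x − 189.6 y = 15559.68
-201.2 x − 33.0 y = 17742.31
Solving the 2×2 system: x ≈ -77.2, y ≈ -67.0 km.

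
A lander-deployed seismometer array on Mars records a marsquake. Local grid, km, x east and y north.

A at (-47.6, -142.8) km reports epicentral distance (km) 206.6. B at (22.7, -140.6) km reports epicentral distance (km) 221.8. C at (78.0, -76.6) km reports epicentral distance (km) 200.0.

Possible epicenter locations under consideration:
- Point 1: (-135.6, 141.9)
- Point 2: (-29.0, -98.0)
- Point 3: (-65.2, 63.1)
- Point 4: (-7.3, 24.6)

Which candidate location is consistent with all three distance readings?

Point 3

For each candidate, compare |candidate − station| to the reported distance:
Point 1: residuals A 91.4, B 102.0, C 105.6 → max 105.6 km
Point 2: residuals A 158.1, B 154.8, C 90.9 → max 158.1 km
Point 3: residuals A 0.1, B 0.1, C 0.1 → max 0.1 km
Point 4: residuals A 34.4, B 53.9, C 67.6 → max 67.6 km
Only Point 3 has all residuals ≈ 0.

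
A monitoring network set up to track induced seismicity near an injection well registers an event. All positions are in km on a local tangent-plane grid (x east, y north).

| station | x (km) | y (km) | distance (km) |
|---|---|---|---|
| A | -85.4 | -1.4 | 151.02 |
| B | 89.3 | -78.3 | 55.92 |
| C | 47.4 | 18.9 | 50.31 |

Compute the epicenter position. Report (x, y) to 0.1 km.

63.1 km east, -28.9 km north

Circle about each station: (x + 85.4)² + (y + 1.4)² = 151.02²; (x − 89.3)² + (y + 78.3)² = 55.92²; (x − 47.4)² + (y − 18.9)² = 50.31².
Subtracting pairs of circle equations eliminates x²+y² and gives linear equations (the radical axes):
349.4 x − 153.8 y = 26490.25
265.6 x + 40.6 y = 15584.79
Solving the 2×2 system: x ≈ 63.1, y ≈ -28.9 km.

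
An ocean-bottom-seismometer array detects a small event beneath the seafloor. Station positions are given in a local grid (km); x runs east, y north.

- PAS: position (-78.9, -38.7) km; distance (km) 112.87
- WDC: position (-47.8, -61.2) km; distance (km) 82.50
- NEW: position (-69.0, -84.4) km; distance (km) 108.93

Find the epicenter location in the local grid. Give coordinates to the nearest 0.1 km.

Circle about each station: (x + 78.9)² + (y + 38.7)² = 112.87²; (x + 47.8)² + (y + 61.2)² = 82.50²; (x + 69.0)² + (y + 84.4)² = 108.93².
Subtracting pairs of circle equations eliminates x²+y² and gives linear equations (the radical axes):
62.2 x − 45.0 y = 4240.77
19.8 x − 91.4 y = 5035.35
Solving the 2×2 system: x ≈ 33.6, y ≈ -47.8 km.
Check against PAS (with the unrounded x, y): √((x + 78.9)²+(y + 38.7)²) = 112.86 ≈ 112.87 km. ✓

33.6 km east, -47.8 km north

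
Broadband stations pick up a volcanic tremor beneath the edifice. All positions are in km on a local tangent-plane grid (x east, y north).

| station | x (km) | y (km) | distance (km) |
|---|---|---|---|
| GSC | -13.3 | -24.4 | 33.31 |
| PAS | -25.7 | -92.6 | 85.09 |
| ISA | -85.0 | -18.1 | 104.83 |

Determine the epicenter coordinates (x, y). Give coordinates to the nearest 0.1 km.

Circle about each station: (x + 13.3)² + (y + 24.4)² = 33.31²; (x + 25.7)² + (y + 92.6)² = 85.09²; (x + 85.0)² + (y + 18.1)² = 104.83².
Subtracting the GSC equation from the PAS and ISA equations removes the quadratic terms:
-24.8 x − 136.4 y = 2332.25
-143.4 x + 12.6 y = -3099.41
Solving the 2×2 system: x ≈ 19.8, y ≈ -20.7 km.

x ≈ 19.8 km, y ≈ -20.7 km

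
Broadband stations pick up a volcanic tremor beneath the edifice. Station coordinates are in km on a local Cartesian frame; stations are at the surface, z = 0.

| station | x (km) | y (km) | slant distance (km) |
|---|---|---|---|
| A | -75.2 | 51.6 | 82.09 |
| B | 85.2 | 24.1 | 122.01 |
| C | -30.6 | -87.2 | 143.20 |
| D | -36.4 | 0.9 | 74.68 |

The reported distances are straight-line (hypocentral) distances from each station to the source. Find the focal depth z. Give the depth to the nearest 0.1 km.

depth ≈ 59.7 km

Each station gives a sphere (x−x_i)² + (y−y_i)² + z² = d_i² (stations at z=0).
Subtracting the A sphere from B and C: z² cancels, leaving linear equations in x and y:
320.8 x − 55.0 y = -8625.42
89.2 x − 277.6 y = -13544.87
Solving: x ≈ -19.602, y ≈ 42.494 km (keep extra digits for the depth step; rounded: -19.6, 42.5).
Then from the A sphere: z² = 82.09² − (x + 75.2)² − (y − 51.6)² with x = -19.602, y = 42.494, so z ≈ 59.705 ≈ 59.7 km.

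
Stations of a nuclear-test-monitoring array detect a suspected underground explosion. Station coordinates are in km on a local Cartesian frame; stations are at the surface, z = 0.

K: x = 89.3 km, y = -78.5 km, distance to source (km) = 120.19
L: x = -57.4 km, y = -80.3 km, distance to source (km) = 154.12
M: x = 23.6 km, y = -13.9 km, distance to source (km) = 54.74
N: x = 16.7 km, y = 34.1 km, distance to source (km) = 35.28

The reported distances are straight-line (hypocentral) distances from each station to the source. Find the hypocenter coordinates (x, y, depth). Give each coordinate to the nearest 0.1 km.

Each station gives a sphere (x−x_i)² + (y−y_i)² + z² = d_i² (stations at z=0).
Subtracting the K sphere from L and M: z² cancels, leaving linear equations in x and y:
-293.4 x − 3.6 y = -13701.23
-131.4 x + 129.2 y = -1937.40
Solving: x ≈ 46.304, y ≈ 32.097 km (keep extra digits for the depth step; rounded: 46.3, 32.1).
Then from the K sphere: z² = 120.19² − (x − 89.3)² − (y + 78.5)² with x = 46.304, y = 32.097, so z ≈ 19.112 ≈ 19.1 km.
Check against N (with the unrounded solution): distance 35.29 ≈ 35.28 km. ✓

(46.3, 32.1, 19.1)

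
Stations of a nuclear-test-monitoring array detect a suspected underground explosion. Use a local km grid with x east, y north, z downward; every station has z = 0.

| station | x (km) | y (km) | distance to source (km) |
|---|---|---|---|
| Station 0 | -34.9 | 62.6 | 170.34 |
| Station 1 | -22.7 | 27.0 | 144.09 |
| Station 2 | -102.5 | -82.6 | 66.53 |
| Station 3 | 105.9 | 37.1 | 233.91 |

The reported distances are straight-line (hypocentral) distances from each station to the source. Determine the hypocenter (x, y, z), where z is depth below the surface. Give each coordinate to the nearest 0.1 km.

(-80.9, -89.0, 62.6)

Each station gives a sphere (x−x_i)² + (y−y_i)² + z² = d_i² (stations at z=0).
Subtracting the Station 0 sphere from Station 1 and Station 2: z² cancels, leaving linear equations in x and y:
24.4 x − 71.2 y = 4361.31
-135.2 x − 290.4 y = 36781.71
Solving: x ≈ -80.920, y ≈ -88.985 km (keep extra digits for the depth step; rounded: -80.9, -89.0).
Then from the Station 0 sphere: z² = 170.34² − (x + 34.9)² − (y − 62.6)² with x = -80.920, y = -88.985, so z ≈ 62.609 ≈ 62.6 km.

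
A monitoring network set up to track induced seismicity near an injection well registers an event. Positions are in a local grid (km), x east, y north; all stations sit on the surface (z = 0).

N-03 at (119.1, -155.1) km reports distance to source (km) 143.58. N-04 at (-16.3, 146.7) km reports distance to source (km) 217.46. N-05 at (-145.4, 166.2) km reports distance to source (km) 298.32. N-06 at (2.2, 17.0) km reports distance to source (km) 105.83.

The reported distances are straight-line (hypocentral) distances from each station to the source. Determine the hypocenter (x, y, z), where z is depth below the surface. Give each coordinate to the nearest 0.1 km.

Each station gives a sphere (x−x_i)² + (y−y_i)² + z² = d_i² (stations at z=0).
Subtracting the N-03 sphere from N-04 and N-05: z² cancels, leaving linear equations in x and y:
-270.8 x + 603.6 y = -43127.88
-529.0 x + 642.6 y = -57856.83
Solving: x ≈ 49.615, y ≈ -49.192 km (keep extra digits for the depth step; rounded: 49.6, -49.2).
Then from the N-03 sphere: z² = 143.58² − (x − 119.1)² − (y + 155.1)² with x = 49.615, y = -49.192, so z ≈ 67.606 ≈ 67.6 km.

x ≈ 49.6 km, y ≈ -49.2 km, depth ≈ 67.6 km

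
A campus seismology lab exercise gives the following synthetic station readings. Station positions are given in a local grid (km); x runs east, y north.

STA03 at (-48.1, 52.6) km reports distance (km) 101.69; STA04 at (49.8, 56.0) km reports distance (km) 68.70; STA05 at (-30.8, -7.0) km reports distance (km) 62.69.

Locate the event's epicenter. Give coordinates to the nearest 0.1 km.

Circle about each station: (x + 48.1)² + (y − 52.6)² = 101.69²; (x − 49.8)² + (y − 56.0)² = 68.70²; (x + 30.8)² + (y + 7.0)² = 62.69².
Subtracting the STA03 equation from the STA04 and STA05 equations removes the quadratic terms:
195.8 x + 6.8 y = 6156.84
34.6 x − 119.2 y = 2328.09
Solving the 2×2 system: x ≈ 31.8, y ≈ -10.3 km.

x ≈ 31.8 km, y ≈ -10.3 km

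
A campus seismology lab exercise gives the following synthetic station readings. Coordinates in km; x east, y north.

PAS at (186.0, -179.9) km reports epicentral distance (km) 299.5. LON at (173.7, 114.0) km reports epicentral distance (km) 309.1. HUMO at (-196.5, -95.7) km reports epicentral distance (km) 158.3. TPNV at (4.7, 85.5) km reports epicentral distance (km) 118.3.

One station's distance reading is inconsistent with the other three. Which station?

Solve using three stations at a time. Using PAS, HUMO, TPNV (subtract circle equations pairwise → linear system) gives (x, y) ≈ (-62.1, -12.1).
Distances from that point to each station vs reported:
  PAS: calculated 299.5 vs reported 299.5 → residual 0.0 km
  LON: calculated 267.4 vs reported 309.1 → residual 41.7 km
  HUMO: calculated 158.3 vs reported 158.3 → residual 0.0 km
  TPNV: calculated 118.3 vs reported 118.3 → residual 0.0 km
PAS, HUMO, TPNV are mutually consistent (residuals ≈ 0); LON is off by 41.7 km.

LON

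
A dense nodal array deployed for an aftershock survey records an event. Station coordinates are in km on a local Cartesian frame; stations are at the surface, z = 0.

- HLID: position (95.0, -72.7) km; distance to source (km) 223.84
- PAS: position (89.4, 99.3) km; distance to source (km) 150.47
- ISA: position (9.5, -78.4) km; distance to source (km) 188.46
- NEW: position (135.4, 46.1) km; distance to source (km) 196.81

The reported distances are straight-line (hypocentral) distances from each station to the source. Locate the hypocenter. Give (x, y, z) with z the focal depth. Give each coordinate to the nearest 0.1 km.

(-44.0, 88.7, 68.8)

Each station gives a sphere (x−x_i)² + (y−y_i)² + z² = d_i² (stations at z=0).
Subtracting the HLID sphere from PAS and ISA: z² cancels, leaving linear equations in x and y:
-11.2 x + 344.0 y = 31005.68
-171.0 x − 11.4 y = 6513.69
Solving: x ≈ -44.005, y ≈ 88.700 km (keep extra digits for the depth step; rounded: -44.0, 88.7).
Then from the HLID sphere: z² = 223.84² − (x − 95.0)² − (y + 72.7)² with x = -44.005, y = 88.700, so z ≈ 68.790 ≈ 68.8 km.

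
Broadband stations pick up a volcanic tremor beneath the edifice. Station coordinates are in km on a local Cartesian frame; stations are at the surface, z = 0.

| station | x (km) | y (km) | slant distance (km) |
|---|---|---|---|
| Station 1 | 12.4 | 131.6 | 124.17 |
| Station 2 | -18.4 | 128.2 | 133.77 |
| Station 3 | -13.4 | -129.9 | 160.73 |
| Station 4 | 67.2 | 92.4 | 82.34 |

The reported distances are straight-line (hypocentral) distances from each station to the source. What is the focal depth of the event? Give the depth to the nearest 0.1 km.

Each station gives a sphere (x−x_i)² + (y−y_i)² + z² = d_i² (stations at z=0).
Subtracting the Station 1 sphere from Station 2 and Station 3: z² cancels, leaving linear equations in x and y:
-61.6 x − 6.8 y = -3174.74
-51.6 x − 523.0 y = -10834.69
Solving: x ≈ 49.793, y ≈ 15.804 km (keep extra digits for the depth step; rounded: 49.8, 15.8).
Then from the Station 1 sphere: z² = 124.17² − (x − 12.4)² − (y − 131.6)² with x = 49.793, y = 15.804, so z ≈ 24.723 ≈ 24.7 km.

24.7 km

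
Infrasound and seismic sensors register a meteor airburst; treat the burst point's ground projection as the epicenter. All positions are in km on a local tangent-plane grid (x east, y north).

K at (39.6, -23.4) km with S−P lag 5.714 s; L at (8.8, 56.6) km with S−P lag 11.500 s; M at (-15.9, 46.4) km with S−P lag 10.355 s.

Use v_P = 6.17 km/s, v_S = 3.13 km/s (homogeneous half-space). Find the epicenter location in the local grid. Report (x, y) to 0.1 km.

x ≈ 4.0 km, y ≈ -16.3 km

Distance from S−P lag: d = Δt · v_P v_S / (v_P − v_S) = Δt · (6.17·3.13)/(6.17−3.13) ≈ 6.3527·Δt.
So d_K = 36.30, d_L = 73.06, d_M = 65.78 km.
Circle about each station: (x − 39.6)² + (y + 23.4)² = 36.30²; (x − 8.8)² + (y − 56.6)² = 73.06²; (x + 15.9)² + (y − 46.4)² = 65.78².
Subtracting pairs of circle equations eliminates x²+y² and gives linear equations (the radical axes):
-61.6 x + 160.0 y = -2854.79
-111.0 x + 139.6 y = -2719.27
Solving the 2×2 system: x ≈ 4.0, y ≈ -16.3 km.
Check against K (with the unrounded x, y): √((x − 39.6)²+(y + 23.4)²) = 36.31 ≈ 36.30 km. ✓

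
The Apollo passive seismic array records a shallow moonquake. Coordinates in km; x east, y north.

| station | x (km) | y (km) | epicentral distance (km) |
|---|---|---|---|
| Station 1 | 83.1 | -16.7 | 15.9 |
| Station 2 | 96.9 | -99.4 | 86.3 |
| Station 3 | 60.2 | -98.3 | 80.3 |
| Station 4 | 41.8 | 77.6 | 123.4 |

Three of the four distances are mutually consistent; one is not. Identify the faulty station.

Solve using three stations at a time. Using Station 1, Station 2, Station 3 (subtract circle equations pairwise → linear system) gives (x, y) ≈ (67.3, -18.3).
Distances from that point to each station vs reported:
  Station 1: calculated 15.8 vs reported 15.9 → residual 0.1 km
  Station 2: calculated 86.3 vs reported 86.3 → residual 0.0 km
  Station 3: calculated 80.3 vs reported 80.3 → residual 0.0 km
  Station 4: calculated 99.3 vs reported 123.4 → residual 24.1 km
Station 1, Station 2, Station 3 are mutually consistent (residuals ≈ 0); Station 4 is off by 24.1 km.

Station 4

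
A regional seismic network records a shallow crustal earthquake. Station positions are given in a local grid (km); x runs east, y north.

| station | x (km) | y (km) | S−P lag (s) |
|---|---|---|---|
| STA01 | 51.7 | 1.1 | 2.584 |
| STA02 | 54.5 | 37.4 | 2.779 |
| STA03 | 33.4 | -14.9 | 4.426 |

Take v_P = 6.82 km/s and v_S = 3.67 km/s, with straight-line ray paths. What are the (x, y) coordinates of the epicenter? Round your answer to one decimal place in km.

Distance from S−P lag: d = Δt · v_P v_S / (v_P − v_S) = Δt · (6.82·3.67)/(6.82−3.67) ≈ 7.9458·Δt.
So d_STA01 = 20.53, d_STA02 = 22.08, d_STA03 = 35.17 km.
Circle about each station: (x − 51.7)² + (y − 1.1)² = 20.53²; (x − 54.5)² + (y − 37.4)² = 22.08²; (x − 33.4)² + (y + 14.9)² = 35.17².
Subtracting the STA01 equation from the STA02 and STA03 equations removes the quadratic terms:
5.6 x + 72.6 y = 1628.86
-36.6 x − 32.0 y = -2151.98
Solving the 2×2 system: x ≈ 42.0, y ≈ 19.2 km.

42.0 km east, 19.2 km north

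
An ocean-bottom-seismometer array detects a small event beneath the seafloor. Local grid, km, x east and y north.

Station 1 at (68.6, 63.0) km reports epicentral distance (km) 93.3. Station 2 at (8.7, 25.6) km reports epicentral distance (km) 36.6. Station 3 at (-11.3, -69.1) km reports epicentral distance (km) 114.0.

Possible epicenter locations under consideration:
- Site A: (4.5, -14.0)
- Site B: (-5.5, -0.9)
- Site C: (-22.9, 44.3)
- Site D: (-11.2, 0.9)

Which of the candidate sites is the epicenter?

For each candidate, compare |candidate − station| to the reported distance:
Site A: residuals Station 1 6.9, Station 2 3.2, Station 3 56.7 → max 56.7 km
Site B: residuals Station 1 4.5, Station 2 6.5, Station 3 45.6 → max 45.6 km
Site C: residuals Station 1 0.1, Station 2 0.1, Station 3 0.0 → max 0.1 km
Site D: residuals Station 1 7.8, Station 2 4.9, Station 3 44.0 → max 44.0 km
Only Site C has all residuals ≈ 0.

Site C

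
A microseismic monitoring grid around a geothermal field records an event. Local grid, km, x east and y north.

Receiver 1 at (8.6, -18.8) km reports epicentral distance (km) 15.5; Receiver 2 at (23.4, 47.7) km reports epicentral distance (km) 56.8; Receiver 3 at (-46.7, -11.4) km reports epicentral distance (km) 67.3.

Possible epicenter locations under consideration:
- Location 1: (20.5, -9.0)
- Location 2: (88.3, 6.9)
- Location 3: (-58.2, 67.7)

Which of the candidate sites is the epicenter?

Location 1

For each candidate, compare |candidate − station| to the reported distance:
Location 1: residuals Receiver 1 0.1, Receiver 2 0.0, Receiver 3 0.1 → max 0.1 km
Location 2: residuals Receiver 1 68.2, Receiver 2 19.9, Receiver 3 68.9 → max 68.9 km
Location 3: residuals Receiver 1 93.8, Receiver 2 27.2, Receiver 3 12.6 → max 93.8 km
Only Location 1 has all residuals ≈ 0.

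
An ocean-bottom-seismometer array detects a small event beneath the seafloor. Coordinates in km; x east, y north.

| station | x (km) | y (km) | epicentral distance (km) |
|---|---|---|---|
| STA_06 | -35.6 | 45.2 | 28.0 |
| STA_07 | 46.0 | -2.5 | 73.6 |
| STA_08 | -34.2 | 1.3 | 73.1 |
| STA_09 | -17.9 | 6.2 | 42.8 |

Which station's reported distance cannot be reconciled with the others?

STA_08

Solve using three stations at a time. Using STA_06, STA_07, STA_09 (subtract circle equations pairwise → linear system) gives (x, y) ≈ (-7.8, 47.8).
Distances from that point to each station vs reported:
  STA_06: calculated 28.0 vs reported 28.0 → residual 0.0 km
  STA_07: calculated 73.6 vs reported 73.6 → residual 0.0 km
  STA_08: calculated 53.5 vs reported 73.1 → residual 19.6 km
  STA_09: calculated 42.8 vs reported 42.8 → residual 0.0 km
STA_06, STA_07, STA_09 are mutually consistent (residuals ≈ 0); STA_08 is off by 19.6 km.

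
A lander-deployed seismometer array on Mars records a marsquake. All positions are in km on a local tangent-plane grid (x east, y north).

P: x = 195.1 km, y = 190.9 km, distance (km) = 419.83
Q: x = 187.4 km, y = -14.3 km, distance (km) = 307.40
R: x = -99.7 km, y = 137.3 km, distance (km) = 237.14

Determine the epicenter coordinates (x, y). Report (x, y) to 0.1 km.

(-107.9, -99.7)

Circle about each station: (x − 195.1)² + (y − 190.9)² = 419.83²; (x − 187.4)² + (y + 14.3)² = 307.40²; (x + 99.7)² + (y − 137.3)² = 237.14².
Subtracting pairs of circle equations eliminates x²+y² and gives linear equations (the radical axes):
-15.4 x − 410.4 y = 42578.90
-589.6 x − 107.2 y = 74306.41
Solving the 2×2 system: x ≈ -107.9, y ≈ -99.7 km.
Check against P (with the unrounded x, y): √((x − 195.1)²+(y − 190.9)²) = 419.83 ≈ 419.83 km. ✓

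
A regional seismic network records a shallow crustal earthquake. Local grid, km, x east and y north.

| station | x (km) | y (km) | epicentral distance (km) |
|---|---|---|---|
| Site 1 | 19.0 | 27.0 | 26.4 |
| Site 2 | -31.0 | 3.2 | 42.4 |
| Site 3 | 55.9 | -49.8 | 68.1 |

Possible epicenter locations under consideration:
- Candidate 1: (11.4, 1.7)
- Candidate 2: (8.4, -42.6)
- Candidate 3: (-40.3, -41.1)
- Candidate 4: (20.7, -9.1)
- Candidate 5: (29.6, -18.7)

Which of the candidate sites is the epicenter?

For each candidate, compare |candidate − station| to the reported distance:
Candidate 1: residuals Site 1 0.0, Site 2 0.0, Site 3 0.0 → max 0.0 km
Candidate 2: residuals Site 1 44.0, Site 2 18.0, Site 3 20.1 → max 44.0 km
Candidate 3: residuals Site 1 63.9, Site 2 2.9, Site 3 28.5 → max 63.9 km
Candidate 4: residuals Site 1 9.7, Site 2 10.7, Site 3 14.3 → max 14.3 km
Candidate 5: residuals Site 1 20.5, Site 2 22.0, Site 3 27.4 → max 27.4 km
Only Candidate 1 has all residuals ≈ 0.

Candidate 1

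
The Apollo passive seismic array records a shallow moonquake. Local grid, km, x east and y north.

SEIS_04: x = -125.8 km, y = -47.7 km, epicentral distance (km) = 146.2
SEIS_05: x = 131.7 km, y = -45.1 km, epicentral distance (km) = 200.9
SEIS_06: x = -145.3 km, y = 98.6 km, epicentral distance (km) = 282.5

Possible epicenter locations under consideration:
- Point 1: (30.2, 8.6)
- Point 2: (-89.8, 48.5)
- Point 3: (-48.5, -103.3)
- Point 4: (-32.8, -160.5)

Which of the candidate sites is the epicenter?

For each candidate, compare |candidate − station| to the reported distance:
Point 1: residuals SEIS_04 19.6, SEIS_05 86.1, SEIS_06 85.3 → max 86.1 km
Point 2: residuals SEIS_04 43.5, SEIS_05 39.6, SEIS_06 207.7 → max 207.7 km
Point 3: residuals SEIS_04 51.0, SEIS_05 11.5, SEIS_06 58.6 → max 58.6 km
Point 4: residuals SEIS_04 0.0, SEIS_05 0.0, SEIS_06 0.0 → max 0.0 km
Only Point 4 has all residuals ≈ 0.

Point 4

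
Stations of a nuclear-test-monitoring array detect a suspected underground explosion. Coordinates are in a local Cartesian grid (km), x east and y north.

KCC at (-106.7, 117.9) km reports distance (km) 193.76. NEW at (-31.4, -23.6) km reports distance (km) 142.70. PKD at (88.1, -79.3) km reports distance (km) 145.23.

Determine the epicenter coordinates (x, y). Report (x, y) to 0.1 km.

Circle about each station: (x + 106.7)² + (y − 117.9)² = 193.76²; (x + 31.4)² + (y + 23.6)² = 142.70²; (x − 88.1)² + (y + 79.3)² = 145.23².
Subtracting pairs of circle equations eliminates x²+y² and gives linear equations (the radical axes):
150.6 x − 283.0 y = -6562.73
389.6 x − 394.4 y = 5215.98
Solving the 2×2 system: x ≈ 79.9, y ≈ 65.7 km.

(79.9, 65.7)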